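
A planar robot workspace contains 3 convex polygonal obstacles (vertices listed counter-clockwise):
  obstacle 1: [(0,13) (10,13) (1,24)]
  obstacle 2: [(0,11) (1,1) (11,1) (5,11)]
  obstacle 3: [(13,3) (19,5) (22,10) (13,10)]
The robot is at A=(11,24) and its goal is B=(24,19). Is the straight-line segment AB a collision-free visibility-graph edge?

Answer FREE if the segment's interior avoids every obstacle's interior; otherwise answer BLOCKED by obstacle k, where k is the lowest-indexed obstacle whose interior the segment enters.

Obstacle 1 [(0,13) (10,13) (1,24)]:
  edge (0,13)–(10,13): clear
  edge (10,13)–(1,24): clear
  edge (1,24)–(0,13): clear
  midpoint (35/2,43/2) outside
  → clear
Obstacle 2 [(0,11) (1,1) (11,1) (5,11)]:
  edge (0,11)–(1,1): clear
  edge (1,1)–(11,1): clear
  edge (11,1)–(5,11): clear
  edge (5,11)–(0,11): clear
  midpoint (35/2,43/2) outside
  → clear
Obstacle 3 [(13,3) (19,5) (22,10) (13,10)]:
  edge (13,3)–(19,5): clear
  edge (19,5)–(22,10): clear
  edge (22,10)–(13,10): clear
  edge (13,10)–(13,3): clear
  midpoint (35/2,43/2) outside
  → clear

FREE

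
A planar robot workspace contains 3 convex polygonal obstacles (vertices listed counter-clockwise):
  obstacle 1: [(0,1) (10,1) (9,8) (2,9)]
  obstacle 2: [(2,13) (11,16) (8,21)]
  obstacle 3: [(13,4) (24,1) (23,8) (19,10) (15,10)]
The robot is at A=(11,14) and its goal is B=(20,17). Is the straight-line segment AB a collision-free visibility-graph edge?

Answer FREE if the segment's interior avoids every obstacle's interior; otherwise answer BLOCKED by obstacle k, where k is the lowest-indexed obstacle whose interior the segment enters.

Obstacle 1 [(0,1) (10,1) (9,8) (2,9)]:
  edge (0,1)–(10,1): clear
  edge (10,1)–(9,8): clear
  edge (9,8)–(2,9): clear
  edge (2,9)–(0,1): clear
  midpoint (31/2,31/2) outside
  → clear
Obstacle 2 [(2,13) (11,16) (8,21)]:
  edge (2,13)–(11,16): clear
  edge (11,16)–(8,21): clear
  edge (8,21)–(2,13): clear
  midpoint (31/2,31/2) outside
  → clear
Obstacle 3 [(13,4) (24,1) (23,8) (19,10) (15,10)]:
  edge (13,4)–(24,1): clear
  edge (24,1)–(23,8): clear
  edge (23,8)–(19,10): clear
  edge (19,10)–(15,10): clear
  edge (15,10)–(13,4): clear
  midpoint (31/2,31/2) outside
  → clear

FREE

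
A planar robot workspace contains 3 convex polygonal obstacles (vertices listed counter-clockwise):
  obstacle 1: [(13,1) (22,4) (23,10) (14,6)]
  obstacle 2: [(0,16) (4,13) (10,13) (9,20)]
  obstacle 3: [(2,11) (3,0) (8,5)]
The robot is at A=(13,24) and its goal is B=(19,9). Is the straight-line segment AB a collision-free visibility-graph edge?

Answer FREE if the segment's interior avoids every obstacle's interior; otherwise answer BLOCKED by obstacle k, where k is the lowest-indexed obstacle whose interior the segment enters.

Obstacle 1 [(13,1) (22,4) (23,10) (14,6)]:
  edge (13,1)–(22,4): clear
  edge (22,4)–(23,10): clear
  edge (23,10)–(14,6): clear
  edge (14,6)–(13,1): clear
  midpoint (16,33/2) outside
  → clear
Obstacle 2 [(0,16) (4,13) (10,13) (9,20)]:
  edge (0,16)–(4,13): clear
  edge (4,13)–(10,13): clear
  edge (10,13)–(9,20): clear
  edge (9,20)–(0,16): clear
  midpoint (16,33/2) outside
  → clear
Obstacle 3 [(2,11) (3,0) (8,5)]:
  edge (2,11)–(3,0): clear
  edge (3,0)–(8,5): clear
  edge (8,5)–(2,11): clear
  midpoint (16,33/2) outside
  → clear

FREE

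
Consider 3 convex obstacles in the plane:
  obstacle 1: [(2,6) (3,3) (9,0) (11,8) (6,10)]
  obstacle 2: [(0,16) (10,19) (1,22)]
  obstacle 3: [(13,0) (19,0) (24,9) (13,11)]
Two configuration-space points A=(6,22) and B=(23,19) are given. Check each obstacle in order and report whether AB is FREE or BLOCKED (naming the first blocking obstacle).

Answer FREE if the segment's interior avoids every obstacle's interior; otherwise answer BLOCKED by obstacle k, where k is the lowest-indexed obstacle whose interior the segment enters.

FREE

Obstacle 1 [(2,6) (3,3) (9,0) (11,8) (6,10)]:
  edge (2,6)–(3,3): clear
  edge (3,3)–(9,0): clear
  edge (9,0)–(11,8): clear
  edge (11,8)–(6,10): clear
  edge (6,10)–(2,6): clear
  midpoint (29/2,41/2) outside
  → clear
Obstacle 2 [(0,16) (10,19) (1,22)]:
  edge (0,16)–(10,19): clear
  edge (10,19)–(1,22): clear
  edge (1,22)–(0,16): clear
  midpoint (29/2,41/2) outside
  → clear
Obstacle 3 [(13,0) (19,0) (24,9) (13,11)]:
  edge (13,0)–(19,0): clear
  edge (19,0)–(24,9): clear
  edge (24,9)–(13,11): clear
  edge (13,11)–(13,0): clear
  midpoint (29/2,41/2) outside
  → clear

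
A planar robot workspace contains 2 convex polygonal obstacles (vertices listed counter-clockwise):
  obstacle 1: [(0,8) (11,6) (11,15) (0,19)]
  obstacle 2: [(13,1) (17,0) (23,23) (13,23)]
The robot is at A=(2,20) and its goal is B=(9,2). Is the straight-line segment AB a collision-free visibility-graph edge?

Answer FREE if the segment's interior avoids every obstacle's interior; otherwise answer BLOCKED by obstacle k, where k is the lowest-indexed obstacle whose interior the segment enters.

BLOCKED by obstacle 1

Obstacle 1 [(0,8) (11,6) (11,15) (0,19)]:
  edge (0,8)–(11,6): crosses AB
  edge (11,6)–(11,15): clear
  edge (11,15)–(0,19): crosses AB
  edge (0,19)–(0,8): clear
  → BLOCKED
Obstacle 2 [(13,1) (17,0) (23,23) (13,23)]:
  edge (13,1)–(17,0): clear
  edge (17,0)–(23,23): clear
  edge (23,23)–(13,23): clear
  edge (13,23)–(13,1): clear
  midpoint (11/2,11) outside
  → clear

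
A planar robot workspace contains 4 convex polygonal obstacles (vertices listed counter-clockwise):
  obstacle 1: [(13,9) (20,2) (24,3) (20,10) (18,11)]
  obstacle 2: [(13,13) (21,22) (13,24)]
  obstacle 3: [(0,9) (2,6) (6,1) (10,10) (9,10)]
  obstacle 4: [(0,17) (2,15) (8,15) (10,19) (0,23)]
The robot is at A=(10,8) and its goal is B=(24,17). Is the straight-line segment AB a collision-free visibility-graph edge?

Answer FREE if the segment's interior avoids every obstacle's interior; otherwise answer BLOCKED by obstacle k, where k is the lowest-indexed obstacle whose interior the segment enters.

FREE

Obstacle 1 [(13,9) (20,2) (24,3) (20,10) (18,11)]:
  edge (13,9)–(20,2): clear
  edge (20,2)–(24,3): clear
  edge (24,3)–(20,10): clear
  edge (20,10)–(18,11): clear
  edge (18,11)–(13,9): clear
  midpoint (17,25/2) outside
  → clear
Obstacle 2 [(13,13) (21,22) (13,24)]:
  edge (13,13)–(21,22): clear
  edge (21,22)–(13,24): clear
  edge (13,24)–(13,13): clear
  midpoint (17,25/2) outside
  → clear
Obstacle 3 [(0,9) (2,6) (6,1) (10,10) (9,10)]:
  edge (0,9)–(2,6): clear
  edge (2,6)–(6,1): clear
  edge (6,1)–(10,10): clear
  edge (10,10)–(9,10): clear
  edge (9,10)–(0,9): clear
  midpoint (17,25/2) outside
  → clear
Obstacle 4 [(0,17) (2,15) (8,15) (10,19) (0,23)]:
  edge (0,17)–(2,15): clear
  edge (2,15)–(8,15): clear
  edge (8,15)–(10,19): clear
  edge (10,19)–(0,23): clear
  edge (0,23)–(0,17): clear
  midpoint (17,25/2) outside
  → clear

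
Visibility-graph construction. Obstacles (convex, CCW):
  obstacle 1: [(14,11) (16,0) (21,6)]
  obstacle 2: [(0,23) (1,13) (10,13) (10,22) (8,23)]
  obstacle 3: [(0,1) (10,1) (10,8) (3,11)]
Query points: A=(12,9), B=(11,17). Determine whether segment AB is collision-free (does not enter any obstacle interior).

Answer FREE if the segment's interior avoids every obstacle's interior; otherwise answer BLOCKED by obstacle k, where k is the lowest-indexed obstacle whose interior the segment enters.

Obstacle 1 [(14,11) (16,0) (21,6)]:
  edge (14,11)–(16,0): clear
  edge (16,0)–(21,6): clear
  edge (21,6)–(14,11): clear
  midpoint (23/2,13) outside
  → clear
Obstacle 2 [(0,23) (1,13) (10,13) (10,22) (8,23)]:
  edge (0,23)–(1,13): clear
  edge (1,13)–(10,13): clear
  edge (10,13)–(10,22): clear
  edge (10,22)–(8,23): clear
  edge (8,23)–(0,23): clear
  midpoint (23/2,13) outside
  → clear
Obstacle 3 [(0,1) (10,1) (10,8) (3,11)]:
  edge (0,1)–(10,1): clear
  edge (10,1)–(10,8): clear
  edge (10,8)–(3,11): clear
  edge (3,11)–(0,1): clear
  midpoint (23/2,13) outside
  → clear

FREE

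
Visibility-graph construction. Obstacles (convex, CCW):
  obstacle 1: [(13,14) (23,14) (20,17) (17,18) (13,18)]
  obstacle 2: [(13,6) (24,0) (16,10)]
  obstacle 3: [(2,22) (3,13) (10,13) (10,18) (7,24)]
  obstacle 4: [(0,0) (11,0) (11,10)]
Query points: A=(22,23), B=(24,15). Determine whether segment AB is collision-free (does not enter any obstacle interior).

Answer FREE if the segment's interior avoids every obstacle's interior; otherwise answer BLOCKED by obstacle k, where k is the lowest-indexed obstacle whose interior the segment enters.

Obstacle 1 [(13,14) (23,14) (20,17) (17,18) (13,18)]:
  edge (13,14)–(23,14): clear
  edge (23,14)–(20,17): clear
  edge (20,17)–(17,18): clear
  edge (17,18)–(13,18): clear
  edge (13,18)–(13,14): clear
  midpoint (23,19) outside
  → clear
Obstacle 2 [(13,6) (24,0) (16,10)]:
  edge (13,6)–(24,0): clear
  edge (24,0)–(16,10): clear
  edge (16,10)–(13,6): clear
  midpoint (23,19) outside
  → clear
Obstacle 3 [(2,22) (3,13) (10,13) (10,18) (7,24)]:
  edge (2,22)–(3,13): clear
  edge (3,13)–(10,13): clear
  edge (10,13)–(10,18): clear
  edge (10,18)–(7,24): clear
  edge (7,24)–(2,22): clear
  midpoint (23,19) outside
  → clear
Obstacle 4 [(0,0) (11,0) (11,10)]:
  edge (0,0)–(11,0): clear
  edge (11,0)–(11,10): clear
  edge (11,10)–(0,0): clear
  midpoint (23,19) outside
  → clear

FREE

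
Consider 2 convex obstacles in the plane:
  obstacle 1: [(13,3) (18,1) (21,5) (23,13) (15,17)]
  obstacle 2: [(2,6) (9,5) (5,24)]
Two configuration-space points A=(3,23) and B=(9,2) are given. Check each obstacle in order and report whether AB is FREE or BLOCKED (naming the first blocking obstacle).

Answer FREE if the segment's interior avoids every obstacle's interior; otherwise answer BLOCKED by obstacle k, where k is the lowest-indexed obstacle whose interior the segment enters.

BLOCKED by obstacle 2

Obstacle 1 [(13,3) (18,1) (21,5) (23,13) (15,17)]:
  edge (13,3)–(18,1): clear
  edge (18,1)–(21,5): clear
  edge (21,5)–(23,13): clear
  edge (23,13)–(15,17): clear
  edge (15,17)–(13,3): clear
  midpoint (6,25/2) outside
  → clear
Obstacle 2 [(2,6) (9,5) (5,24)]:
  edge (2,6)–(9,5): crosses AB
  edge (9,5)–(5,24): clear
  edge (5,24)–(2,6): crosses AB
  → BLOCKED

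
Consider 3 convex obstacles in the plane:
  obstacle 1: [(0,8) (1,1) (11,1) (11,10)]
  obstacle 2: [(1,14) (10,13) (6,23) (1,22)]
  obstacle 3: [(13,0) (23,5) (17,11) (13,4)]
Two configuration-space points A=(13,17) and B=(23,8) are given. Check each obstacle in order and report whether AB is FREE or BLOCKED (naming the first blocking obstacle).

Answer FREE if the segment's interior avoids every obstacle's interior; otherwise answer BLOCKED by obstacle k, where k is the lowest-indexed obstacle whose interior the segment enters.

Obstacle 1 [(0,8) (1,1) (11,1) (11,10)]:
  edge (0,8)–(1,1): clear
  edge (1,1)–(11,1): clear
  edge (11,1)–(11,10): clear
  edge (11,10)–(0,8): clear
  midpoint (18,25/2) outside
  → clear
Obstacle 2 [(1,14) (10,13) (6,23) (1,22)]:
  edge (1,14)–(10,13): clear
  edge (10,13)–(6,23): clear
  edge (6,23)–(1,22): clear
  edge (1,22)–(1,14): clear
  midpoint (18,25/2) outside
  → clear
Obstacle 3 [(13,0) (23,5) (17,11) (13,4)]:
  edge (13,0)–(23,5): clear
  edge (23,5)–(17,11): clear
  edge (17,11)–(13,4): clear
  edge (13,4)–(13,0): clear
  midpoint (18,25/2) outside
  → clear

FREE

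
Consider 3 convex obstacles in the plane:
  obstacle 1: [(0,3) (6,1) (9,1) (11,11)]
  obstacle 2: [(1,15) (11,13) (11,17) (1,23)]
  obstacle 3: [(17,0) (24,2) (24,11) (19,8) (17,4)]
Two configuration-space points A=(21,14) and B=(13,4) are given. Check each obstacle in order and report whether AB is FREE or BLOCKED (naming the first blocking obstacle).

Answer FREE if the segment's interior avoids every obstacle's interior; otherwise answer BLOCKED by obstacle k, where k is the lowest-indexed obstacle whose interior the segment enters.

FREE

Obstacle 1 [(0,3) (6,1) (9,1) (11,11)]:
  edge (0,3)–(6,1): clear
  edge (6,1)–(9,1): clear
  edge (9,1)–(11,11): clear
  edge (11,11)–(0,3): clear
  midpoint (17,9) outside
  → clear
Obstacle 2 [(1,15) (11,13) (11,17) (1,23)]:
  edge (1,15)–(11,13): clear
  edge (11,13)–(11,17): clear
  edge (11,17)–(1,23): clear
  edge (1,23)–(1,15): clear
  midpoint (17,9) outside
  → clear
Obstacle 3 [(17,0) (24,2) (24,11) (19,8) (17,4)]:
  edge (17,0)–(24,2): clear
  edge (24,2)–(24,11): clear
  edge (24,11)–(19,8): clear
  edge (19,8)–(17,4): clear
  edge (17,4)–(17,0): clear
  midpoint (17,9) outside
  → clear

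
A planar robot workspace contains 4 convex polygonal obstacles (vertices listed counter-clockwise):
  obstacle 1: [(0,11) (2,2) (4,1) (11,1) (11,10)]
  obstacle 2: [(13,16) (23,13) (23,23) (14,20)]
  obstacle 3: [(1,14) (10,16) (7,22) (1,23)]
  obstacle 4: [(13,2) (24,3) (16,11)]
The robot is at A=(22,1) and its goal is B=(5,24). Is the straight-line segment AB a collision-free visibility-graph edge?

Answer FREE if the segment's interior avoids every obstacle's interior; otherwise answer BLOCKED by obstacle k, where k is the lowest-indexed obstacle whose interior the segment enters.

BLOCKED by obstacle 3

Obstacle 1 [(0,11) (2,2) (4,1) (11,1) (11,10)]:
  edge (0,11)–(2,2): clear
  edge (2,2)–(4,1): clear
  edge (4,1)–(11,1): clear
  edge (11,1)–(11,10): clear
  edge (11,10)–(0,11): clear
  midpoint (27/2,25/2) outside
  → clear
Obstacle 2 [(13,16) (23,13) (23,23) (14,20)]:
  edge (13,16)–(23,13): clear
  edge (23,13)–(23,23): clear
  edge (23,23)–(14,20): clear
  edge (14,20)–(13,16): clear
  midpoint (27/2,25/2) outside
  → clear
Obstacle 3 [(1,14) (10,16) (7,22) (1,23)]:
  edge (1,14)–(10,16): clear
  edge (10,16)–(7,22): crosses AB
  edge (7,22)–(1,23): crosses AB
  edge (1,23)–(1,14): clear
  → BLOCKED
Obstacle 4 [(13,2) (24,3) (16,11)]:
  edge (13,2)–(24,3): crosses AB
  edge (24,3)–(16,11): clear
  edge (16,11)–(13,2): crosses AB
  → BLOCKED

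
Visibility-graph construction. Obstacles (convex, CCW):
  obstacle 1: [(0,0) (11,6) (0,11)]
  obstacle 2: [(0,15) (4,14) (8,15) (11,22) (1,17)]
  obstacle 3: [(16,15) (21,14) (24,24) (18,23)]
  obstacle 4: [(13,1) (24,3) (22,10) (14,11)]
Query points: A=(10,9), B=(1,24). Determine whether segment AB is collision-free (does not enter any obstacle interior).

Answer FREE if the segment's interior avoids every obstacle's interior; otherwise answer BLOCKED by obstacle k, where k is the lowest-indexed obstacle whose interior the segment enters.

Obstacle 1 [(0,0) (11,6) (0,11)]:
  edge (0,0)–(11,6): clear
  edge (11,6)–(0,11): clear
  edge (0,11)–(0,0): clear
  midpoint (11/2,33/2) outside
  → clear
Obstacle 2 [(0,15) (4,14) (8,15) (11,22) (1,17)]:
  edge (0,15)–(4,14): clear
  edge (4,14)–(8,15): crosses AB
  edge (8,15)–(11,22): clear
  edge (11,22)–(1,17): crosses AB
  edge (1,17)–(0,15): clear
  → BLOCKED
Obstacle 3 [(16,15) (21,14) (24,24) (18,23)]:
  edge (16,15)–(21,14): clear
  edge (21,14)–(24,24): clear
  edge (24,24)–(18,23): clear
  edge (18,23)–(16,15): clear
  midpoint (11/2,33/2) outside
  → clear
Obstacle 4 [(13,1) (24,3) (22,10) (14,11)]:
  edge (13,1)–(24,3): clear
  edge (24,3)–(22,10): clear
  edge (22,10)–(14,11): clear
  edge (14,11)–(13,1): clear
  midpoint (11/2,33/2) outside
  → clear

BLOCKED by obstacle 2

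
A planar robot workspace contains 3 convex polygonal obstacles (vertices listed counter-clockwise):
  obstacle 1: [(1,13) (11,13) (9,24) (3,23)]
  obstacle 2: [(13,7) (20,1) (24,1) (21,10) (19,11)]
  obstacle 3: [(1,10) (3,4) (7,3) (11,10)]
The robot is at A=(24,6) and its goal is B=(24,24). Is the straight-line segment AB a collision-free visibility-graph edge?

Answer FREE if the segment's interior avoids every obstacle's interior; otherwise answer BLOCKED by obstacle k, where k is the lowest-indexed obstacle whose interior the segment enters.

FREE

Obstacle 1 [(1,13) (11,13) (9,24) (3,23)]:
  edge (1,13)–(11,13): clear
  edge (11,13)–(9,24): clear
  edge (9,24)–(3,23): clear
  edge (3,23)–(1,13): clear
  midpoint (24,15) outside
  → clear
Obstacle 2 [(13,7) (20,1) (24,1) (21,10) (19,11)]:
  edge (13,7)–(20,1): clear
  edge (20,1)–(24,1): clear
  edge (24,1)–(21,10): clear
  edge (21,10)–(19,11): clear
  edge (19,11)–(13,7): clear
  midpoint (24,15) outside
  → clear
Obstacle 3 [(1,10) (3,4) (7,3) (11,10)]:
  edge (1,10)–(3,4): clear
  edge (3,4)–(7,3): clear
  edge (7,3)–(11,10): clear
  edge (11,10)–(1,10): clear
  midpoint (24,15) outside
  → clear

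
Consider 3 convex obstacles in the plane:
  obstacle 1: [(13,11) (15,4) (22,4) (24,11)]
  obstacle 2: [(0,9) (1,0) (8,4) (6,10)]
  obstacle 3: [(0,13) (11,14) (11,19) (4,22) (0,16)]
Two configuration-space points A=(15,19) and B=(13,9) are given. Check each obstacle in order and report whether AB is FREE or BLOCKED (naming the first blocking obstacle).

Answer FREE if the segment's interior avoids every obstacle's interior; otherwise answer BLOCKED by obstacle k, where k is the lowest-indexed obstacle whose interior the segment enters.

BLOCKED by obstacle 1

Obstacle 1 [(13,11) (15,4) (22,4) (24,11)]:
  edge (13,11)–(15,4): crosses AB
  edge (15,4)–(22,4): clear
  edge (22,4)–(24,11): clear
  edge (24,11)–(13,11): crosses AB
  → BLOCKED
Obstacle 2 [(0,9) (1,0) (8,4) (6,10)]:
  edge (0,9)–(1,0): clear
  edge (1,0)–(8,4): clear
  edge (8,4)–(6,10): clear
  edge (6,10)–(0,9): clear
  midpoint (14,14) outside
  → clear
Obstacle 3 [(0,13) (11,14) (11,19) (4,22) (0,16)]:
  edge (0,13)–(11,14): clear
  edge (11,14)–(11,19): clear
  edge (11,19)–(4,22): clear
  edge (4,22)–(0,16): clear
  edge (0,16)–(0,13): clear
  midpoint (14,14) outside
  → clear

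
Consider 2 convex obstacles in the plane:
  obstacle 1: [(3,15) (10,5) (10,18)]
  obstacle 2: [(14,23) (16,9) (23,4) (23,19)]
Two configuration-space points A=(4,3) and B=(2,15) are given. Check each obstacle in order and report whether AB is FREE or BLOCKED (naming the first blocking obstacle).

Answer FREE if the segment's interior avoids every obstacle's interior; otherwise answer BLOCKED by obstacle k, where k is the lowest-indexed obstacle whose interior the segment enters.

FREE

Obstacle 1 [(3,15) (10,5) (10,18)]:
  edge (3,15)–(10,5): clear
  edge (10,5)–(10,18): clear
  edge (10,18)–(3,15): clear
  midpoint (3,9) outside
  → clear
Obstacle 2 [(14,23) (16,9) (23,4) (23,19)]:
  edge (14,23)–(16,9): clear
  edge (16,9)–(23,4): clear
  edge (23,4)–(23,19): clear
  edge (23,19)–(14,23): clear
  midpoint (3,9) outside
  → clear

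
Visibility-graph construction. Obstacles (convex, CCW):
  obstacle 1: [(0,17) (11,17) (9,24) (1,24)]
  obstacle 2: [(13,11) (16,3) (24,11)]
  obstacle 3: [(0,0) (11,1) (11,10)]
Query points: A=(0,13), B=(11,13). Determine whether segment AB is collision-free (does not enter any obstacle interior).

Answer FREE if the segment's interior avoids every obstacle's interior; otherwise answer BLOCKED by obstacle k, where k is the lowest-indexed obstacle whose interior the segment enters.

Obstacle 1 [(0,17) (11,17) (9,24) (1,24)]:
  edge (0,17)–(11,17): clear
  edge (11,17)–(9,24): clear
  edge (9,24)–(1,24): clear
  edge (1,24)–(0,17): clear
  midpoint (11/2,13) outside
  → clear
Obstacle 2 [(13,11) (16,3) (24,11)]:
  edge (13,11)–(16,3): clear
  edge (16,3)–(24,11): clear
  edge (24,11)–(13,11): clear
  midpoint (11/2,13) outside
  → clear
Obstacle 3 [(0,0) (11,1) (11,10)]:
  edge (0,0)–(11,1): clear
  edge (11,1)–(11,10): clear
  edge (11,10)–(0,0): clear
  midpoint (11/2,13) outside
  → clear

FREE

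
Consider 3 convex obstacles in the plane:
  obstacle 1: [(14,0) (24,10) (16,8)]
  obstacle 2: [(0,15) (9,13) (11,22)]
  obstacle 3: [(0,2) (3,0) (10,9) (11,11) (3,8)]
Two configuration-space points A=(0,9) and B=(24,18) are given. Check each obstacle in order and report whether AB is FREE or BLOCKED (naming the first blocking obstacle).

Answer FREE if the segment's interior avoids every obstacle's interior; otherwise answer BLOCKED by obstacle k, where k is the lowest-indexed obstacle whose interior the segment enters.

FREE

Obstacle 1 [(14,0) (24,10) (16,8)]:
  edge (14,0)–(24,10): clear
  edge (24,10)–(16,8): clear
  edge (16,8)–(14,0): clear
  midpoint (12,27/2) outside
  → clear
Obstacle 2 [(0,15) (9,13) (11,22)]:
  edge (0,15)–(9,13): clear
  edge (9,13)–(11,22): clear
  edge (11,22)–(0,15): clear
  midpoint (12,27/2) outside
  → clear
Obstacle 3 [(0,2) (3,0) (10,9) (11,11) (3,8)]:
  edge (0,2)–(3,0): clear
  edge (3,0)–(10,9): clear
  edge (10,9)–(11,11): clear
  edge (11,11)–(3,8): clear
  edge (3,8)–(0,2): clear
  midpoint (12,27/2) outside
  → clear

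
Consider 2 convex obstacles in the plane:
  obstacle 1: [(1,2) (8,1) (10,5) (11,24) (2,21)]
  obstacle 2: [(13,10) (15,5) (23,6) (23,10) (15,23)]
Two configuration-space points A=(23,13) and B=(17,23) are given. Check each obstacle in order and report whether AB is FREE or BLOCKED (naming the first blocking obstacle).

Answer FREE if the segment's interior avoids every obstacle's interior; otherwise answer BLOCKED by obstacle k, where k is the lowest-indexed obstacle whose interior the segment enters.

Obstacle 1 [(1,2) (8,1) (10,5) (11,24) (2,21)]:
  edge (1,2)–(8,1): clear
  edge (8,1)–(10,5): clear
  edge (10,5)–(11,24): clear
  edge (11,24)–(2,21): clear
  edge (2,21)–(1,2): clear
  midpoint (20,18) outside
  → clear
Obstacle 2 [(13,10) (15,5) (23,6) (23,10) (15,23)]:
  edge (13,10)–(15,5): clear
  edge (15,5)–(23,6): clear
  edge (23,6)–(23,10): clear
  edge (23,10)–(15,23): clear
  edge (15,23)–(13,10): clear
  midpoint (20,18) outside
  → clear

FREE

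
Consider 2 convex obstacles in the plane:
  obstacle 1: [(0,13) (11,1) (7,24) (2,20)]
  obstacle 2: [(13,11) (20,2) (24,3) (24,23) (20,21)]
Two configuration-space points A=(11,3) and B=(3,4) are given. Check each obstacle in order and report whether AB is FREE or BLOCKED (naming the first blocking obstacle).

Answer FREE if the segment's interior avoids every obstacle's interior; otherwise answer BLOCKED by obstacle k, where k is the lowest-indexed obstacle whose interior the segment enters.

Obstacle 1 [(0,13) (11,1) (7,24) (2,20)]:
  edge (0,13)–(11,1): crosses AB
  edge (11,1)–(7,24): crosses AB
  edge (7,24)–(2,20): clear
  edge (2,20)–(0,13): clear
  → BLOCKED
Obstacle 2 [(13,11) (20,2) (24,3) (24,23) (20,21)]:
  edge (13,11)–(20,2): clear
  edge (20,2)–(24,3): clear
  edge (24,3)–(24,23): clear
  edge (24,23)–(20,21): clear
  edge (20,21)–(13,11): clear
  midpoint (7,7/2) outside
  → clear

BLOCKED by obstacle 1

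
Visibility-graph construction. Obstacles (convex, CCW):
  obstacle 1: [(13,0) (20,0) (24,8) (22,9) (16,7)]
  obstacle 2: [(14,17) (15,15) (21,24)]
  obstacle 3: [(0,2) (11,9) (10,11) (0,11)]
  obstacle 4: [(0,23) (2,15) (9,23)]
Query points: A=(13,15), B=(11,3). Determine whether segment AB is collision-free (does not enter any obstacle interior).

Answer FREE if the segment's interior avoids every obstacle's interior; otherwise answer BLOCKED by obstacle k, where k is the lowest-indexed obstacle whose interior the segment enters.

FREE

Obstacle 1 [(13,0) (20,0) (24,8) (22,9) (16,7)]:
  edge (13,0)–(20,0): clear
  edge (20,0)–(24,8): clear
  edge (24,8)–(22,9): clear
  edge (22,9)–(16,7): clear
  edge (16,7)–(13,0): clear
  midpoint (12,9) outside
  → clear
Obstacle 2 [(14,17) (15,15) (21,24)]:
  edge (14,17)–(15,15): clear
  edge (15,15)–(21,24): clear
  edge (21,24)–(14,17): clear
  midpoint (12,9) outside
  → clear
Obstacle 3 [(0,2) (11,9) (10,11) (0,11)]:
  edge (0,2)–(11,9): clear
  edge (11,9)–(10,11): clear
  edge (10,11)–(0,11): clear
  edge (0,11)–(0,2): clear
  midpoint (12,9) outside
  → clear
Obstacle 4 [(0,23) (2,15) (9,23)]:
  edge (0,23)–(2,15): clear
  edge (2,15)–(9,23): clear
  edge (9,23)–(0,23): clear
  midpoint (12,9) outside
  → clear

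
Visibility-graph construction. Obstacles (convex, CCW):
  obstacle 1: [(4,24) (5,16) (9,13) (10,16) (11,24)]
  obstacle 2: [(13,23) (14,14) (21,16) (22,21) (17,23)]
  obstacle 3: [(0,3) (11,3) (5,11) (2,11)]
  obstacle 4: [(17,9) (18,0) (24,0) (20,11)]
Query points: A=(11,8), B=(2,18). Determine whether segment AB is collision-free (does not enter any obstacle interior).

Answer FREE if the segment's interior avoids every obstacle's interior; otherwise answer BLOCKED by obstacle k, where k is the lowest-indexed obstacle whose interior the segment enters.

FREE

Obstacle 1 [(4,24) (5,16) (9,13) (10,16) (11,24)]:
  edge (4,24)–(5,16): clear
  edge (5,16)–(9,13): clear
  edge (9,13)–(10,16): clear
  edge (10,16)–(11,24): clear
  edge (11,24)–(4,24): clear
  midpoint (13/2,13) outside
  → clear
Obstacle 2 [(13,23) (14,14) (21,16) (22,21) (17,23)]:
  edge (13,23)–(14,14): clear
  edge (14,14)–(21,16): clear
  edge (21,16)–(22,21): clear
  edge (22,21)–(17,23): clear
  edge (17,23)–(13,23): clear
  midpoint (13/2,13) outside
  → clear
Obstacle 3 [(0,3) (11,3) (5,11) (2,11)]:
  edge (0,3)–(11,3): clear
  edge (11,3)–(5,11): clear
  edge (5,11)–(2,11): clear
  edge (2,11)–(0,3): clear
  midpoint (13/2,13) outside
  → clear
Obstacle 4 [(17,9) (18,0) (24,0) (20,11)]:
  edge (17,9)–(18,0): clear
  edge (18,0)–(24,0): clear
  edge (24,0)–(20,11): clear
  edge (20,11)–(17,9): clear
  midpoint (13/2,13) outside
  → clear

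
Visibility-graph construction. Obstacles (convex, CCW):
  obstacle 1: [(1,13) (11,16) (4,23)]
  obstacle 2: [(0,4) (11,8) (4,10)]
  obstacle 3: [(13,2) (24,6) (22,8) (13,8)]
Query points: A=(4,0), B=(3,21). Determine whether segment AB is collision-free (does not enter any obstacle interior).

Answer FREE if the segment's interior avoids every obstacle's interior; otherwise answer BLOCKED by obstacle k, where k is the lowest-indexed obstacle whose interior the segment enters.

BLOCKED by obstacle 1

Obstacle 1 [(1,13) (11,16) (4,23)]:
  edge (1,13)–(11,16): crosses AB
  edge (11,16)–(4,23): clear
  edge (4,23)–(1,13): crosses AB
  → BLOCKED
Obstacle 2 [(0,4) (11,8) (4,10)]:
  edge (0,4)–(11,8): crosses AB
  edge (11,8)–(4,10): clear
  edge (4,10)–(0,4): crosses AB
  → BLOCKED
Obstacle 3 [(13,2) (24,6) (22,8) (13,8)]:
  edge (13,2)–(24,6): clear
  edge (24,6)–(22,8): clear
  edge (22,8)–(13,8): clear
  edge (13,8)–(13,2): clear
  midpoint (7/2,21/2) outside
  → clear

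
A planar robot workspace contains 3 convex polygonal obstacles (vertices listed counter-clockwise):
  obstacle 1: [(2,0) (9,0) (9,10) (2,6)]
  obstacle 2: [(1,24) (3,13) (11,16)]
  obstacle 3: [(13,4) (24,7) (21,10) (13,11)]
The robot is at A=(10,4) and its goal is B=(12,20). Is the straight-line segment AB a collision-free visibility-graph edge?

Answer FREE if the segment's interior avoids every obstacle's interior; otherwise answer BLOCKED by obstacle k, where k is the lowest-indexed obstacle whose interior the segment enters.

Obstacle 1 [(2,0) (9,0) (9,10) (2,6)]:
  edge (2,0)–(9,0): clear
  edge (9,0)–(9,10): clear
  edge (9,10)–(2,6): clear
  edge (2,6)–(2,0): clear
  midpoint (11,12) outside
  → clear
Obstacle 2 [(1,24) (3,13) (11,16)]:
  edge (1,24)–(3,13): clear
  edge (3,13)–(11,16): clear
  edge (11,16)–(1,24): clear
  midpoint (11,12) outside
  → clear
Obstacle 3 [(13,4) (24,7) (21,10) (13,11)]:
  edge (13,4)–(24,7): clear
  edge (24,7)–(21,10): clear
  edge (21,10)–(13,11): clear
  edge (13,11)–(13,4): clear
  midpoint (11,12) outside
  → clear

FREE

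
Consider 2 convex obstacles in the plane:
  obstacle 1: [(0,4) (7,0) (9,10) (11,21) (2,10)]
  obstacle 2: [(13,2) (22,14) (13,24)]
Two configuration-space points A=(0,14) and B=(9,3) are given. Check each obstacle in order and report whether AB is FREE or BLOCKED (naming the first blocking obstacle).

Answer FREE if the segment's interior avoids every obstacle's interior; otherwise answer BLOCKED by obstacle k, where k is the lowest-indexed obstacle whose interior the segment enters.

BLOCKED by obstacle 1

Obstacle 1 [(0,4) (7,0) (9,10) (11,21) (2,10)]:
  edge (0,4)–(7,0): clear
  edge (7,0)–(9,10): crosses AB
  edge (9,10)–(11,21): clear
  edge (11,21)–(2,10): crosses AB
  edge (2,10)–(0,4): clear
  → BLOCKED
Obstacle 2 [(13,2) (22,14) (13,24)]:
  edge (13,2)–(22,14): clear
  edge (22,14)–(13,24): clear
  edge (13,24)–(13,2): clear
  midpoint (9/2,17/2) outside
  → clear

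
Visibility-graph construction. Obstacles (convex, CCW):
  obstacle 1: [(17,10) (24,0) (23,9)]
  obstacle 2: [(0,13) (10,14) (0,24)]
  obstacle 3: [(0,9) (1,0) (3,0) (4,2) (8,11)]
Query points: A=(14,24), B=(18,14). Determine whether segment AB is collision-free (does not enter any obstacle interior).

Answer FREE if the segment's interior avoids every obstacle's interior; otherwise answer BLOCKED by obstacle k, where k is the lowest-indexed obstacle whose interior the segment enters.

FREE

Obstacle 1 [(17,10) (24,0) (23,9)]:
  edge (17,10)–(24,0): clear
  edge (24,0)–(23,9): clear
  edge (23,9)–(17,10): clear
  midpoint (16,19) outside
  → clear
Obstacle 2 [(0,13) (10,14) (0,24)]:
  edge (0,13)–(10,14): clear
  edge (10,14)–(0,24): clear
  edge (0,24)–(0,13): clear
  midpoint (16,19) outside
  → clear
Obstacle 3 [(0,9) (1,0) (3,0) (4,2) (8,11)]:
  edge (0,9)–(1,0): clear
  edge (1,0)–(3,0): clear
  edge (3,0)–(4,2): clear
  edge (4,2)–(8,11): clear
  edge (8,11)–(0,9): clear
  midpoint (16,19) outside
  → clear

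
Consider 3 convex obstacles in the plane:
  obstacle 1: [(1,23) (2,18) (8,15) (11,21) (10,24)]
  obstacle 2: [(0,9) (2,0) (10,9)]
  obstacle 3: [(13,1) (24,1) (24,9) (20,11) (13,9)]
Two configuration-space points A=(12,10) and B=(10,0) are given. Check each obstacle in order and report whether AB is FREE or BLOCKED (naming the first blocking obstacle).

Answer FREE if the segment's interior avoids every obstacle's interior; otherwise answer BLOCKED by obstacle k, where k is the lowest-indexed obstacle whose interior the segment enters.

FREE

Obstacle 1 [(1,23) (2,18) (8,15) (11,21) (10,24)]:
  edge (1,23)–(2,18): clear
  edge (2,18)–(8,15): clear
  edge (8,15)–(11,21): clear
  edge (11,21)–(10,24): clear
  edge (10,24)–(1,23): clear
  midpoint (11,5) outside
  → clear
Obstacle 2 [(0,9) (2,0) (10,9)]:
  edge (0,9)–(2,0): clear
  edge (2,0)–(10,9): clear
  edge (10,9)–(0,9): clear
  midpoint (11,5) outside
  → clear
Obstacle 3 [(13,1) (24,1) (24,9) (20,11) (13,9)]:
  edge (13,1)–(24,1): clear
  edge (24,1)–(24,9): clear
  edge (24,9)–(20,11): clear
  edge (20,11)–(13,9): clear
  edge (13,9)–(13,1): clear
  midpoint (11,5) outside
  → clear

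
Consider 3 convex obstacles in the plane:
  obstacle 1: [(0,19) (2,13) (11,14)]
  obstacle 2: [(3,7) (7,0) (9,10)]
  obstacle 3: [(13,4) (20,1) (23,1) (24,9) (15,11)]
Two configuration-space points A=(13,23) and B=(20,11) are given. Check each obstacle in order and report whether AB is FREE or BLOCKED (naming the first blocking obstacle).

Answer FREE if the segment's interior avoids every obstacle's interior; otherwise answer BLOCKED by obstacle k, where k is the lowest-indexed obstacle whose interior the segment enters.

FREE

Obstacle 1 [(0,19) (2,13) (11,14)]:
  edge (0,19)–(2,13): clear
  edge (2,13)–(11,14): clear
  edge (11,14)–(0,19): clear
  midpoint (33/2,17) outside
  → clear
Obstacle 2 [(3,7) (7,0) (9,10)]:
  edge (3,7)–(7,0): clear
  edge (7,0)–(9,10): clear
  edge (9,10)–(3,7): clear
  midpoint (33/2,17) outside
  → clear
Obstacle 3 [(13,4) (20,1) (23,1) (24,9) (15,11)]:
  edge (13,4)–(20,1): clear
  edge (20,1)–(23,1): clear
  edge (23,1)–(24,9): clear
  edge (24,9)–(15,11): clear
  edge (15,11)–(13,4): clear
  midpoint (33/2,17) outside
  → clear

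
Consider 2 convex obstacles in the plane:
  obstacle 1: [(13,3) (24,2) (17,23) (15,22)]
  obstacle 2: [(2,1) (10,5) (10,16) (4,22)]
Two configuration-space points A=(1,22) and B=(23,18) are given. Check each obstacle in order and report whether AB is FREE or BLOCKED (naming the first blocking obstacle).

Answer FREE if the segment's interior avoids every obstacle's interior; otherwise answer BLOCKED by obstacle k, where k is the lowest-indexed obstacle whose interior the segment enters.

BLOCKED by obstacle 1

Obstacle 1 [(13,3) (24,2) (17,23) (15,22)]:
  edge (13,3)–(24,2): clear
  edge (24,2)–(17,23): crosses AB
  edge (17,23)–(15,22): clear
  edge (15,22)–(13,3): crosses AB
  → BLOCKED
Obstacle 2 [(2,1) (10,5) (10,16) (4,22)]:
  edge (2,1)–(10,5): clear
  edge (10,5)–(10,16): clear
  edge (10,16)–(4,22): crosses AB
  edge (4,22)–(2,1): crosses AB
  → BLOCKED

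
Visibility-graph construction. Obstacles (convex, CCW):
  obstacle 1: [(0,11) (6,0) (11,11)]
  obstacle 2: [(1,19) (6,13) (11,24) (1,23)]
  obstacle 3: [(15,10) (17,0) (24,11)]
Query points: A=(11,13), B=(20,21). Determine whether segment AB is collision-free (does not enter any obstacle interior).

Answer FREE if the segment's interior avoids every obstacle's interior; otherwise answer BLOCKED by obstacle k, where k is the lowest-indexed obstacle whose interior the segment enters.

Obstacle 1 [(0,11) (6,0) (11,11)]:
  edge (0,11)–(6,0): clear
  edge (6,0)–(11,11): clear
  edge (11,11)–(0,11): clear
  midpoint (31/2,17) outside
  → clear
Obstacle 2 [(1,19) (6,13) (11,24) (1,23)]:
  edge (1,19)–(6,13): clear
  edge (6,13)–(11,24): clear
  edge (11,24)–(1,23): clear
  edge (1,23)–(1,19): clear
  midpoint (31/2,17) outside
  → clear
Obstacle 3 [(15,10) (17,0) (24,11)]:
  edge (15,10)–(17,0): clear
  edge (17,0)–(24,11): clear
  edge (24,11)–(15,10): clear
  midpoint (31/2,17) outside
  → clear

FREE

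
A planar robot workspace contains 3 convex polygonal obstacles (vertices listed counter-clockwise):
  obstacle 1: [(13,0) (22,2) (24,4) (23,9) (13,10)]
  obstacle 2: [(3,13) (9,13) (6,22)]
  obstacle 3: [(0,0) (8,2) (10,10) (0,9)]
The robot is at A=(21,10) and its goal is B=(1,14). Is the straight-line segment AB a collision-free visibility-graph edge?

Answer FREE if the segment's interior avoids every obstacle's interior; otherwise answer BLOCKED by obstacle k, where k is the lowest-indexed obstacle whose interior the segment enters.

Obstacle 1 [(13,0) (22,2) (24,4) (23,9) (13,10)]:
  edge (13,0)–(22,2): clear
  edge (22,2)–(24,4): clear
  edge (24,4)–(23,9): clear
  edge (23,9)–(13,10): clear
  edge (13,10)–(13,0): clear
  midpoint (11,12) outside
  → clear
Obstacle 2 [(3,13) (9,13) (6,22)]:
  edge (3,13)–(9,13): crosses AB
  edge (9,13)–(6,22): clear
  edge (6,22)–(3,13): crosses AB
  → BLOCKED
Obstacle 3 [(0,0) (8,2) (10,10) (0,9)]:
  edge (0,0)–(8,2): clear
  edge (8,2)–(10,10): clear
  edge (10,10)–(0,9): clear
  edge (0,9)–(0,0): clear
  midpoint (11,12) outside
  → clear

BLOCKED by obstacle 2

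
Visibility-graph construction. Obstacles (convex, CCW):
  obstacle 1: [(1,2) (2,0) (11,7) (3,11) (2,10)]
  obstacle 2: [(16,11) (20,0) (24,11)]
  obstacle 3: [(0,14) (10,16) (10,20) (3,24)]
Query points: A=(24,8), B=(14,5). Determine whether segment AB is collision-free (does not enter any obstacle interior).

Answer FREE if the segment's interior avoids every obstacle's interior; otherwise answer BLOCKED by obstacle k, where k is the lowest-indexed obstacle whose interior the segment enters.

BLOCKED by obstacle 2

Obstacle 1 [(1,2) (2,0) (11,7) (3,11) (2,10)]:
  edge (1,2)–(2,0): clear
  edge (2,0)–(11,7): clear
  edge (11,7)–(3,11): clear
  edge (3,11)–(2,10): clear
  edge (2,10)–(1,2): clear
  midpoint (19,13/2) outside
  → clear
Obstacle 2 [(16,11) (20,0) (24,11)]:
  edge (16,11)–(20,0): crosses AB
  edge (20,0)–(24,11): crosses AB
  edge (24,11)–(16,11): clear
  → BLOCKED
Obstacle 3 [(0,14) (10,16) (10,20) (3,24)]:
  edge (0,14)–(10,16): clear
  edge (10,16)–(10,20): clear
  edge (10,20)–(3,24): clear
  edge (3,24)–(0,14): clear
  midpoint (19,13/2) outside
  → clear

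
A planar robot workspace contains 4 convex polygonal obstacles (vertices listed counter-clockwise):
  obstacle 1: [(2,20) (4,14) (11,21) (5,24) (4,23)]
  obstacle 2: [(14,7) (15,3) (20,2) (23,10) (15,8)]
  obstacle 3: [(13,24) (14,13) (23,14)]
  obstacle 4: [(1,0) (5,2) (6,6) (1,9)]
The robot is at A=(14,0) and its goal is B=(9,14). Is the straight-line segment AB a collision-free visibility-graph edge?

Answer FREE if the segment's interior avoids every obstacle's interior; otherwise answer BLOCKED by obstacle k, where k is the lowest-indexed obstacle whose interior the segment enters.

FREE

Obstacle 1 [(2,20) (4,14) (11,21) (5,24) (4,23)]:
  edge (2,20)–(4,14): clear
  edge (4,14)–(11,21): clear
  edge (11,21)–(5,24): clear
  edge (5,24)–(4,23): clear
  edge (4,23)–(2,20): clear
  midpoint (23/2,7) outside
  → clear
Obstacle 2 [(14,7) (15,3) (20,2) (23,10) (15,8)]:
  edge (14,7)–(15,3): clear
  edge (15,3)–(20,2): clear
  edge (20,2)–(23,10): clear
  edge (23,10)–(15,8): clear
  edge (15,8)–(14,7): clear
  midpoint (23/2,7) outside
  → clear
Obstacle 3 [(13,24) (14,13) (23,14)]:
  edge (13,24)–(14,13): clear
  edge (14,13)–(23,14): clear
  edge (23,14)–(13,24): clear
  midpoint (23/2,7) outside
  → clear
Obstacle 4 [(1,0) (5,2) (6,6) (1,9)]:
  edge (1,0)–(5,2): clear
  edge (5,2)–(6,6): clear
  edge (6,6)–(1,9): clear
  edge (1,9)–(1,0): clear
  midpoint (23/2,7) outside
  → clear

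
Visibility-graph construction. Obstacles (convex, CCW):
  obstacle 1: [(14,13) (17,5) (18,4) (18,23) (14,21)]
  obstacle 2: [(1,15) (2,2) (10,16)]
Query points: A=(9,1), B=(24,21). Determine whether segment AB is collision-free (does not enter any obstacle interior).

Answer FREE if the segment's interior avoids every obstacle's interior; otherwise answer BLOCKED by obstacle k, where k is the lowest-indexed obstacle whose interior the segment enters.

Obstacle 1 [(14,13) (17,5) (18,4) (18,23) (14,21)]:
  edge (14,13)–(17,5): crosses AB
  edge (17,5)–(18,4): clear
  edge (18,4)–(18,23): crosses AB
  edge (18,23)–(14,21): clear
  edge (14,21)–(14,13): clear
  → BLOCKED
Obstacle 2 [(1,15) (2,2) (10,16)]:
  edge (1,15)–(2,2): clear
  edge (2,2)–(10,16): clear
  edge (10,16)–(1,15): clear
  midpoint (33/2,11) outside
  → clear

BLOCKED by obstacle 1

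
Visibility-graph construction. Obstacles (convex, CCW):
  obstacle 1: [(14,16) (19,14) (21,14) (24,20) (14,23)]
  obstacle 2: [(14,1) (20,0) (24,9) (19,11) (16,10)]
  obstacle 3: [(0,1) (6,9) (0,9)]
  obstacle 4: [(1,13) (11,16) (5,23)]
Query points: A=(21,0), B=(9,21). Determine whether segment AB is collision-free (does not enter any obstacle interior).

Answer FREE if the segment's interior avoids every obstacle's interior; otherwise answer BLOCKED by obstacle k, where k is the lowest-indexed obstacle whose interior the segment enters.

BLOCKED by obstacle 2

Obstacle 1 [(14,16) (19,14) (21,14) (24,20) (14,23)]:
  edge (14,16)–(19,14): clear
  edge (19,14)–(21,14): clear
  edge (21,14)–(24,20): clear
  edge (24,20)–(14,23): clear
  edge (14,23)–(14,16): clear
  midpoint (15,21/2) outside
  → clear
Obstacle 2 [(14,1) (20,0) (24,9) (19,11) (16,10)]:
  edge (14,1)–(20,0): clear
  edge (20,0)–(24,9): crosses AB
  edge (24,9)–(19,11): clear
  edge (19,11)–(16,10): clear
  edge (16,10)–(14,1): crosses AB
  → BLOCKED
Obstacle 3 [(0,1) (6,9) (0,9)]:
  edge (0,1)–(6,9): clear
  edge (6,9)–(0,9): clear
  edge (0,9)–(0,1): clear
  midpoint (15,21/2) outside
  → clear
Obstacle 4 [(1,13) (11,16) (5,23)]:
  edge (1,13)–(11,16): clear
  edge (11,16)–(5,23): clear
  edge (5,23)–(1,13): clear
  midpoint (15,21/2) outside
  → clear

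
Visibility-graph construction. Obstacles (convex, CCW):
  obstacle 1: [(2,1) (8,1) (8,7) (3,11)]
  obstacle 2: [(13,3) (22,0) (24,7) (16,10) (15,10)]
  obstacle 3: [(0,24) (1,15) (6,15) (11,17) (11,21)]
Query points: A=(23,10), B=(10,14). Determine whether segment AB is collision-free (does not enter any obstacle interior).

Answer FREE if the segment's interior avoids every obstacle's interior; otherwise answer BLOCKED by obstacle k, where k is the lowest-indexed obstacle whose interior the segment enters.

FREE

Obstacle 1 [(2,1) (8,1) (8,7) (3,11)]:
  edge (2,1)–(8,1): clear
  edge (8,1)–(8,7): clear
  edge (8,7)–(3,11): clear
  edge (3,11)–(2,1): clear
  midpoint (33/2,12) outside
  → clear
Obstacle 2 [(13,3) (22,0) (24,7) (16,10) (15,10)]:
  edge (13,3)–(22,0): clear
  edge (22,0)–(24,7): clear
  edge (24,7)–(16,10): clear
  edge (16,10)–(15,10): clear
  edge (15,10)–(13,3): clear
  midpoint (33/2,12) outside
  → clear
Obstacle 3 [(0,24) (1,15) (6,15) (11,17) (11,21)]:
  edge (0,24)–(1,15): clear
  edge (1,15)–(6,15): clear
  edge (6,15)–(11,17): clear
  edge (11,17)–(11,21): clear
  edge (11,21)–(0,24): clear
  midpoint (33/2,12) outside
  → clear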